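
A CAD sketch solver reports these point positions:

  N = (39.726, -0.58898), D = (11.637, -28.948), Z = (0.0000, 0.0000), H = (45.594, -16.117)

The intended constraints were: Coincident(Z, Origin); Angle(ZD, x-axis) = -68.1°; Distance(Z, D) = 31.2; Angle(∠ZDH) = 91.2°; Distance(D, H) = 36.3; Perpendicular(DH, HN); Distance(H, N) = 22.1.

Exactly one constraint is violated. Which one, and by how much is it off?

Distance(H, N) = 22.1 — off by 5.50.

Z = (0.00, 0.00) ✓; ZD at -68.10° ✓; |ZD| = 31.20 ✓; ∠ZDH = 91.20° ✓; |DH| = 36.30 ✓; ∠(DH, HN) = 90.00° ✓; |HN| = 16.60 ✗.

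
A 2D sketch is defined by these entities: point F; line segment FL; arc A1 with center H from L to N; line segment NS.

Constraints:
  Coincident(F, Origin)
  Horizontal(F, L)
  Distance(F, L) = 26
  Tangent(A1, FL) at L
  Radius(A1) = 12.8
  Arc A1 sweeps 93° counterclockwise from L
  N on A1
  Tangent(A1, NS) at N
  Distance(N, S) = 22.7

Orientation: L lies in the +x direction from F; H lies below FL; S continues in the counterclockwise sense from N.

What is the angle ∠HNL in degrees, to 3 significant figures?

43.5°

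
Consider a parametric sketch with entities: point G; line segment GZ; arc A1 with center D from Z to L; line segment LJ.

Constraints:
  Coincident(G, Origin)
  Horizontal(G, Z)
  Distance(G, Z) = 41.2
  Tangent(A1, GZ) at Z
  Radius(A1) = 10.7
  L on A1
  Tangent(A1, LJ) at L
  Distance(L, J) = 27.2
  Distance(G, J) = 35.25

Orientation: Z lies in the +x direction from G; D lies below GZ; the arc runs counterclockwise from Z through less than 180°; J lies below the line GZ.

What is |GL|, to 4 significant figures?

32.26

Checks: |DL| = 10.70 ✓; ∠(DL, LJ) = 90.00° ✓; |LJ| = 27.20 ✓; |GJ| = 35.25 ✓.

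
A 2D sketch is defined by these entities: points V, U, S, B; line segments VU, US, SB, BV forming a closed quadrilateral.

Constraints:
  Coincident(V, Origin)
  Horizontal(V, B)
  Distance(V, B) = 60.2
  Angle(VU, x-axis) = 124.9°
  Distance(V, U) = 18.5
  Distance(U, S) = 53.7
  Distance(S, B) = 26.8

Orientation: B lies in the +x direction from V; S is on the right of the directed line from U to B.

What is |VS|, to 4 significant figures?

37.81

Checks: |US| = 53.70 ✓; |SB| = 26.80 ✓.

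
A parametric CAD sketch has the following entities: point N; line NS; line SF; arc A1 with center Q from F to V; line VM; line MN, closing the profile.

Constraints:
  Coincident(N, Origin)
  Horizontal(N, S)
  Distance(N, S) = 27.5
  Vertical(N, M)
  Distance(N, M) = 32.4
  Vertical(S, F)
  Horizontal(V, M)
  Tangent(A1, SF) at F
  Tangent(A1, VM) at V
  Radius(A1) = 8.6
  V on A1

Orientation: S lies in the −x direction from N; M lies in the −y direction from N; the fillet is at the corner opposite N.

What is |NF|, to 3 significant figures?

36.4

N is at the origin; N and S share the same y with |NS| = 27.5 and S on the −x side, so S = (-27.5, 0.00). NM is vertical with |NM| = 32.4 and M on the −y side, so M = (0.00, -32.4). The virtual corner opposite N is at (-27.5, -32.4). Tangency of A1 to SF means the radius QF is perpendicular to SF and since A1 is tangent to VM there, QV ⟂ VM, with radius 8.6, so the center Q sits 8.6 in from both sides at Q = (-18.9, -23.8). That places the tangent points at F = (-27.5, -23.8) on SF and V = (-18.9, -32.4) on VM. Then |NF| = |F − N| = 36.4.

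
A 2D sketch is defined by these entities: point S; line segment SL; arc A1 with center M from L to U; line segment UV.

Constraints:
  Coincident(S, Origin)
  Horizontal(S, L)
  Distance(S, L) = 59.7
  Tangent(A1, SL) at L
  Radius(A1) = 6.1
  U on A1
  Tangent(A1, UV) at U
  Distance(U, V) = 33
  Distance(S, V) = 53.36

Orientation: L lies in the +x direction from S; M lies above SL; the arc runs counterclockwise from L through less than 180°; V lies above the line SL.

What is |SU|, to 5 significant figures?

64.908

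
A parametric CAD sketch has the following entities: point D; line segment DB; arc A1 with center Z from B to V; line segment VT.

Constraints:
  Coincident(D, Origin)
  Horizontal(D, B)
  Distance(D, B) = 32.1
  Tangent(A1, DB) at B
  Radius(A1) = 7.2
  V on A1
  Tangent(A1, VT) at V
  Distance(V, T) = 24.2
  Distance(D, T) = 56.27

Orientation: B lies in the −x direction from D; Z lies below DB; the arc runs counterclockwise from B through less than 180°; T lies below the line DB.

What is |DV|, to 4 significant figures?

38.41

D is at the origin; D and B share the same y with |DB| = 32.1 and B on the −x side, so B = (-32.10, 0.000). The tangent condition forces ZB to be normal to DB, so Z = B + (0, -7.2) = (-32.10, -7.200). Since ZV ⟂ VT (tangency), |ZT| = √(7.2² + 24.2²) = 25.25 regardless of where V sits on A1. So T lies on both circle(D, 56.27) and circle(Z, 25.25); the below-DB intersection is T = (-50.84, -24.12). V is the foot of the tangent from T: V = (-38.25, -3.455).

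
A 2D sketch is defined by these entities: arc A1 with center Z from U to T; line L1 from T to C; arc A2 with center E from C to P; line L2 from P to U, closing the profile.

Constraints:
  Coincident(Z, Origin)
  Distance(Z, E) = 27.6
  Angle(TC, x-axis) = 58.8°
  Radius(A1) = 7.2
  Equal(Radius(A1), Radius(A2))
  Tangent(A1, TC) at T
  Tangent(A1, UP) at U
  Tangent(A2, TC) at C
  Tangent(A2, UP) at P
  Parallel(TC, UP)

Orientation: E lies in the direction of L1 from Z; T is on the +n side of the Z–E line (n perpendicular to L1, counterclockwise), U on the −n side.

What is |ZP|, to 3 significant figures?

28.5

The slot axis is L1's direction at 58.8°, so u = (cos 58.8°, sin 58.8°) = (0.518, 0.855) and n = (−sin 58.8°, cos 58.8°) = (-0.855, 0.518). Z is at the origin and E lies 27.6 along u from Z, so E = 27.6·u = (14.3, 23.6). Tangency of A1 to both parallel lines with radius 7.2 puts T and U at Z ± 7.2·n: T = (-6.16, 3.73), U = (6.16, -3.73). Equal radii place C and P the same way about E: C = E + 7.2·n = (8.14, 27.3), P = E − 7.2·n = (20.5, 19.9). Then |ZP| = |P − Z| = 28.5.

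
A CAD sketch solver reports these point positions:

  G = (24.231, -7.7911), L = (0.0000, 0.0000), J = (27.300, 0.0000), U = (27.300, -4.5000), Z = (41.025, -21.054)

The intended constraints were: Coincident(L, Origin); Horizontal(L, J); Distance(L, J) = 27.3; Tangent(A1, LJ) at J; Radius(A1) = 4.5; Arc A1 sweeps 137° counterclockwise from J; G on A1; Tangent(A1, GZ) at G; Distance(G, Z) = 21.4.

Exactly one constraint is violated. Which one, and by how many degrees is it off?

Tangent(A1, GZ) at G — off by 4.70°.

L = (0.00, 0.00) ✓; L.y = 0.00, J.y = 0.00 ✓; |LJ| = 27.30 ✓; ∠(UJ, JL) = 90.00° ✓; |UJ| = 4.500 ✓; bearing(U→G) − bearing(U→J) = 137.0° ✓; |UG| = 4.500 ✓; ∠(UG, GZ) = 85.30° ✗; |GZ| = 21.40 ✓.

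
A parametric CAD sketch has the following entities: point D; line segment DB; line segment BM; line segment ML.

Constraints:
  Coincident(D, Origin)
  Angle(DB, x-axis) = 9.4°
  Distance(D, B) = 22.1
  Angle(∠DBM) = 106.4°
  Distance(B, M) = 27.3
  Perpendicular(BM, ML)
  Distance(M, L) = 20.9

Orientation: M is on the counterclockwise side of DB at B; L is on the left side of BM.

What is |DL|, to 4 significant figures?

33.54

∠DBM = 106.4°, so BM runs at 9.4° + (180° − 106.4°) = 83.00° from the x-axis; with |BM| = 27.3, M = B + 27.3·(cos 83.00°, sin 83.00°) = (25.13, 30.71). The perpendicularity gives ML at right angles to BM; with |ML| = 20.9 on the left of BM, L = M + 20.9·(-0.9925, 0.1219) = (4.386, 33.25). Then |DL| = |L − D| = 33.54.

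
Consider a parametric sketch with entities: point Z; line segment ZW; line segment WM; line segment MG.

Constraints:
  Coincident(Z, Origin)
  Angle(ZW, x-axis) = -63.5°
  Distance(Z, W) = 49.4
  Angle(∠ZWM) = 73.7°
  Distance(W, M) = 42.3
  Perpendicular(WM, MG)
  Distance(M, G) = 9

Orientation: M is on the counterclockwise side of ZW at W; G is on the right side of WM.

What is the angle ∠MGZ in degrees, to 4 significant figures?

26.75°

∠ZWM = 73.7°, so WM runs at -63.5° + (180° − 73.7°) = 42.80° from the x-axis; with |WM| = 42.3, M = W + 42.3·(cos 42.80°, sin 42.80°) = (53.08, -15.47). The perpendicularity gives MG at right angles to WM; with |MG| = 9.0 on the right of WM, G = M + 9.0·(0.6794, -0.7337) = (59.19, -22.07). Then cos ∠MGZ = GM·GZ / (|GM||GZ|), giving 26.75°.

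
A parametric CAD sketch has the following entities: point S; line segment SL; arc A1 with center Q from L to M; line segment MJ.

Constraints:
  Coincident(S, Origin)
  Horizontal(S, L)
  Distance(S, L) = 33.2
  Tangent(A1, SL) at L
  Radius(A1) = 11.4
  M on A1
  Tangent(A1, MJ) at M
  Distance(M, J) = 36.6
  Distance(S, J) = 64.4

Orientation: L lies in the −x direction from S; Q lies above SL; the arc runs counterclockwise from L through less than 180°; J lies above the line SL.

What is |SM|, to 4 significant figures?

29.08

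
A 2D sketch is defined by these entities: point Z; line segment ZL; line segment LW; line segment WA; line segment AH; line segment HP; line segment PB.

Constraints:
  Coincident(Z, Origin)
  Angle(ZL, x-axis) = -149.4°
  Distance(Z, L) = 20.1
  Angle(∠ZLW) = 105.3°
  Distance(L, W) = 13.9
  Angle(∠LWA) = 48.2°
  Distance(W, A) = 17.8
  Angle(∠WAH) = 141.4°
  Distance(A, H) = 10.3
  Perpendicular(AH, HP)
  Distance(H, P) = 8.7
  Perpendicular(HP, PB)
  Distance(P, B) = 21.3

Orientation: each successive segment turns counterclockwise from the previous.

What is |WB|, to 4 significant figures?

3.776

AH is perpendicular to HP, so HP runs at -174.3°; with |HP| = 8.7, P = (-13.64, 0.6911). HP ⟂ PB, so PB runs at -84.30°; with |PB| = 21.3, B = (-11.53, -20.50). Then |WB| = |B − W| = 3.776.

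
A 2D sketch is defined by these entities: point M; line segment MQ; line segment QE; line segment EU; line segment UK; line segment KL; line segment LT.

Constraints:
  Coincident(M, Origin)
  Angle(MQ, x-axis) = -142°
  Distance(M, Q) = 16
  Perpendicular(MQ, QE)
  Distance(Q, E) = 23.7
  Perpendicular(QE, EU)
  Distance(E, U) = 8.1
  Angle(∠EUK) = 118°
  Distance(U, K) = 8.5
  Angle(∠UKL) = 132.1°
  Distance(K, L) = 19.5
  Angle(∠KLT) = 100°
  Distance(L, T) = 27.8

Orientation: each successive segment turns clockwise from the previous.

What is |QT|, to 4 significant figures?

22.09

∠UKL = 132.1° gives KL at -71.90° from the x-axis; with |KL| = 19.5, L = (-6.993, -8.180). ∠KLT = 100.0° gives LT at -151.9° from the x-axis; with |LT| = 27.8, T = (-31.52, -21.27). Then |QT| = |T − Q| = 22.09.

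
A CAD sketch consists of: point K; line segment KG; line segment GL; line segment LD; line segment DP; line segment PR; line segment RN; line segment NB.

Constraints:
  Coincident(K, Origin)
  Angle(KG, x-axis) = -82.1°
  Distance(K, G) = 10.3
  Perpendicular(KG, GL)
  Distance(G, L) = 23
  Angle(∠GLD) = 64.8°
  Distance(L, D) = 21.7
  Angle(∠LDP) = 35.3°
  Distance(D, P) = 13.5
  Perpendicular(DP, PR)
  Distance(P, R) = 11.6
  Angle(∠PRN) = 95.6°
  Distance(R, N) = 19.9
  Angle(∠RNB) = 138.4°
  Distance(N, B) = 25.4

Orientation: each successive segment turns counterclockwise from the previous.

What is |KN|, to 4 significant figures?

31.12

K is at the origin; KG runs at -82.1° with length 10.3, so G = (1.416, -10.20). The perpendicularity gives GL at right angles to KG, so GL runs at 7.900°; with |GL| = 23.0, L = (24.20, -7.041). ∠GLD = 64.8° gives LD at 123.1° from the x-axis; with |LD| = 21.7, D = (12.35, 11.14). ∠LDP = 35.3° gives DP at -92.20° from the x-axis; with |DP| = 13.5, P = (11.83, -2.353). DP is perpendicular to PR, so PR runs at -2.200°; with |PR| = 11.6, R = (23.42, -2.798). ∠PRN = 95.6° gives RN at 82.20° from the x-axis; with |RN| = 19.9, N = (26.12, 16.92). Then |KN| = |N − K| = 31.12.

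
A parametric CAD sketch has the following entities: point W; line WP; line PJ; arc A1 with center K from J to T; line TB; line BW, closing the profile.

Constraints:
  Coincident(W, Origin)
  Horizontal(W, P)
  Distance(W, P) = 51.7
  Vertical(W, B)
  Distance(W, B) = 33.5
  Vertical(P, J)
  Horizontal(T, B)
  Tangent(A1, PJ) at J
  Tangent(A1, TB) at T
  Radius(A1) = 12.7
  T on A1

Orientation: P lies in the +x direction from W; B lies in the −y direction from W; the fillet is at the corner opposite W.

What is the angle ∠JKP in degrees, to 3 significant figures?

58.6°

W is at the origin; WP is horizontal with |WP| = 51.7 and P on the +x side, so P = (51.7, 0.00). WB is vertical with |WB| = 33.5 and B on the −y side, so B = (0.00, -33.5). The virtual corner opposite W is at (51.7, -33.5). A1 meets PJ tangentially, so KJ is at right angles to PJ and the tangent condition forces KT to be normal to TB, with radius 12.7, so the center K sits 12.7 in from both sides at K = (39.0, -20.8). That places the tangent points at J = (51.7, -20.8) on PJ and T = (39.0, -33.5) on TB. Then cos ∠JKP = KJ·KP / (|KJ||KP|), giving 58.6°.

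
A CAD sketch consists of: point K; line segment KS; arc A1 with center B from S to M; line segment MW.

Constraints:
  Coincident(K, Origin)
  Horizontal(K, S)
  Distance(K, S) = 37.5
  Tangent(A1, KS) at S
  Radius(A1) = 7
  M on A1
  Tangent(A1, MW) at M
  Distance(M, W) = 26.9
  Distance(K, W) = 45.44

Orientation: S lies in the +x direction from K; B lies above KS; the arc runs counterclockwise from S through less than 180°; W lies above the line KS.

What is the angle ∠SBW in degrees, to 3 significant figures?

165°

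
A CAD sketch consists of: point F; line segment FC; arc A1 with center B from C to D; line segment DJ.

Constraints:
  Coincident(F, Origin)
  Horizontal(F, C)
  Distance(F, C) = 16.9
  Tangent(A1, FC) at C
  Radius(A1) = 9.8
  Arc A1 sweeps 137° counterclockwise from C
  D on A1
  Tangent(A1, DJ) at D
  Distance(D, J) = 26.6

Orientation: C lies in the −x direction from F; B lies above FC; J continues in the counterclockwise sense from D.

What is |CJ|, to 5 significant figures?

37.359

On A1, C sits at bearing -90° from B; a 137° counterclockwise sweep puts D at bearing 47°, so D = B + 9.8·(cos 47°, sin 47°) = (-10.216, 16.967). The tangent condition forces BD to be normal to DJ, so DJ runs along (−sin 47°, cos 47°); with |DJ| = 26.6, J = (-29.670, 35.108). Then |CJ| = |J − C| = 37.359.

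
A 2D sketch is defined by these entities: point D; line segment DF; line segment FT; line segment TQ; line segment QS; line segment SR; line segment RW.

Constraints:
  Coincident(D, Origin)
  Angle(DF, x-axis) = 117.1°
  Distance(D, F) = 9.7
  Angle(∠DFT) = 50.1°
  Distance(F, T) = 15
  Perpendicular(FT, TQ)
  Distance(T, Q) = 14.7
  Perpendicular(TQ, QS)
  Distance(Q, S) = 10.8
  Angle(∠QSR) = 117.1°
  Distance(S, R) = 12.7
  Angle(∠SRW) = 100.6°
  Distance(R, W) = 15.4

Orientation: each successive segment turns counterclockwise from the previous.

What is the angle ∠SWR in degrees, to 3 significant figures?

35.1°

D is at the origin; DF runs at 117.1° with length 9.7, so F = (-4.42, 8.64). ∠DFT = 50.1° gives FT at -113° from the x-axis; with |FT| = 15.0, T = (-10.3, -5.17). FT ⟂ TQ, so TQ runs at -23.0°; with |TQ| = 14.7, Q = (3.25, -10.9). TQ ⟂ QS, so QS runs at 67.0°; with |QS| = 10.8, S = (7.47, -0.975). ∠QSR = 117.1° gives SR at 130° from the x-axis; with |SR| = 12.7, R = (-0.675, 8.77). ∠SRW = 100.6° gives RW at -151° from the x-axis; with |RW| = 15.4, W = (-14.1, 1.23). Then cos ∠SWR = WS·WR / (|WS||WR|), giving 35.1°.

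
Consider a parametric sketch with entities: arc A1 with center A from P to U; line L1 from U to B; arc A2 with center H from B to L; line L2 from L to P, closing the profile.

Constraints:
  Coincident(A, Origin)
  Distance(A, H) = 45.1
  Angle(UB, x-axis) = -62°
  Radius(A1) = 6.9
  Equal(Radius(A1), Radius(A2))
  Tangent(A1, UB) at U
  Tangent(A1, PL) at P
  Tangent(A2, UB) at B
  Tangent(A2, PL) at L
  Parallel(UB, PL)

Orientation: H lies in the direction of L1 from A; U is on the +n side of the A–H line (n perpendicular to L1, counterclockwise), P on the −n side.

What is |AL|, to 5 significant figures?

45.625

The slot axis is L1's direction at -62.0°, so u = (cos -62.0°, sin -62.0°) = (0.46947, -0.88295) and n = (−sin -62.0°, cos -62.0°) = (0.88295, 0.46947). A is at the origin and H lies 45.1 along u from A, so H = 45.1·u = (21.173, -39.821). Tangency of A1 to both parallel lines with radius 6.9 puts U and P at A ± 6.9·n: U = (6.0923, 3.2394), P = (-6.0923, -3.2394). Equal radii place B and L the same way about H: B = H + 6.9·n = (27.266, -36.582), L = H − 6.9·n = (15.081, -43.060). Then |AL| = |L − A| = 45.625.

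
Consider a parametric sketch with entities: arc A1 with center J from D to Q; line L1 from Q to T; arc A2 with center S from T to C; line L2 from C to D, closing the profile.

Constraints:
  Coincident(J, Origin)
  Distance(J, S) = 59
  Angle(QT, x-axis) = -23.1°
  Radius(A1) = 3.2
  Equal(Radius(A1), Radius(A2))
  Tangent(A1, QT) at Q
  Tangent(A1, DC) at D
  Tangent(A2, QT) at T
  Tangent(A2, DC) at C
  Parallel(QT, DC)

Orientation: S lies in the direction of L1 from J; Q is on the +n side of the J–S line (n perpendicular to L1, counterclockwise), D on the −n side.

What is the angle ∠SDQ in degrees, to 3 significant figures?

86.9°

The slot axis is L1's direction at -23.1°, so u = (cos -23.1°, sin -23.1°) = (0.920, -0.392) and n = (−sin -23.1°, cos -23.1°) = (0.392, 0.920). J is at the origin and S lies 59.0 along u from J, so S = 59.0·u = (54.3, -23.1). Tangency of A1 to both parallel lines with radius 3.2 puts Q and D at J ± 3.2·n: Q = (1.26, 2.94), D = (-1.26, -2.94). Then cos ∠SDQ = DS·DQ / (|DS||DQ|), giving 86.9°.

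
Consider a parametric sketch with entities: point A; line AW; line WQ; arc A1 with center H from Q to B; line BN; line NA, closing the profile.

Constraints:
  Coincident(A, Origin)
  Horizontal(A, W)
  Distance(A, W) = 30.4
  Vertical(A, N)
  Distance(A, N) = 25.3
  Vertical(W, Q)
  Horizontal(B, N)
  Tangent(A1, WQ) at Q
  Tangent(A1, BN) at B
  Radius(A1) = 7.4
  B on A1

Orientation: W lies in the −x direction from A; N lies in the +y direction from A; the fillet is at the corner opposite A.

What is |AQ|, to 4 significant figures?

35.28

A is at the origin; AW is horizontal with |AW| = 30.4 and W on the −x side, so W = (-30.40, 0.000). AN is vertical with |AN| = 25.3 and N on the +y side, so N = (0.000, 25.30). The virtual corner opposite A is at (-30.40, 25.30). The tangent condition forces HQ to be normal to WQ and A1 meets BN tangentially, so HB is at right angles to BN, with radius 7.4, so the center H sits 7.4 in from both sides at H = (-23.00, 17.90). That places the tangent points at Q = (-30.40, 17.90) on WQ and B = (-23.00, 25.30) on BN. Then |AQ| = |Q − A| = 35.28.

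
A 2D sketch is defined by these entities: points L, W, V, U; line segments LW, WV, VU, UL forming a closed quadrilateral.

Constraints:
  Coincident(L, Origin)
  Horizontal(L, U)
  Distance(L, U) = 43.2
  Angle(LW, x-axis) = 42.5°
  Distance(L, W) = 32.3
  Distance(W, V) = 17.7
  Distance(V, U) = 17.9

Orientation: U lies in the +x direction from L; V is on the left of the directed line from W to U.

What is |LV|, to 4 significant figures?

44.73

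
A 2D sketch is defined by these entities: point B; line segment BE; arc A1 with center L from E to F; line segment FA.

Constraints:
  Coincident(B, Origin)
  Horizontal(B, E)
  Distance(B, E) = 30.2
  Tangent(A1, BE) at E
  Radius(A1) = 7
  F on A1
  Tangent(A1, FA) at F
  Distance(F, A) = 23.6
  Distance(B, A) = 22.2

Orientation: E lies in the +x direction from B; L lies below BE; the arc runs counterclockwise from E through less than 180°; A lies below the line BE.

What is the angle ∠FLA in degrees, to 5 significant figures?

73.479°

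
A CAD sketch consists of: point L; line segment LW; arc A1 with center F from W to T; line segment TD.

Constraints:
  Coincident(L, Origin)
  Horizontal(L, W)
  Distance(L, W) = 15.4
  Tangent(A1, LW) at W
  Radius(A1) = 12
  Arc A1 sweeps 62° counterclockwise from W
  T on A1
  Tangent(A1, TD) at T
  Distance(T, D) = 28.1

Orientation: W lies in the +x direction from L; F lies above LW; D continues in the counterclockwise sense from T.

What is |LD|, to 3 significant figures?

50.1

L is at the origin; L and W share the same y with |LW| = 15.4 and W on the +x side, so W = (15.4, 0.00). The tangent condition forces FW to be normal to LW, so F = W + (0, 12) = (15.4, 12.0). On A1, W sits at bearing -90° from F; a 62° counterclockwise sweep puts T at bearing -28°, so T = F + 12.0·(cos -28°, sin -28°) = (26.0, 6.37). Tangency of A1 to TD means the radius FT is perpendicular to TD, so TD runs along (−sin -28°, cos -28°); with |TD| = 28.1, D = (39.2, 31.2). Then |LD| = |D − L| = 50.1.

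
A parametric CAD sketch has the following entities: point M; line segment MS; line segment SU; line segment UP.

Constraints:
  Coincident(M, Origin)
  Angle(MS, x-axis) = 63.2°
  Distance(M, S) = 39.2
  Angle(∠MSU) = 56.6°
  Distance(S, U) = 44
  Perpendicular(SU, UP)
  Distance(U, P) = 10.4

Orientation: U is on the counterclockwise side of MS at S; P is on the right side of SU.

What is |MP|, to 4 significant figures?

48.61

∠MSU = 56.6°, so SU runs at 63.2° + (180° − 56.6°) = 186.6° from the x-axis; with |SU| = 44.0, U = S + 44.0·(cos 186.6°, sin 186.6°) = (-26.03, 29.93). SU ⟂ UP; with |UP| = 10.4 on the right of SU, P = U + 10.4·(-0.1149, 0.9934) = (-27.23, 40.26). Then |MP| = |P − M| = 48.61.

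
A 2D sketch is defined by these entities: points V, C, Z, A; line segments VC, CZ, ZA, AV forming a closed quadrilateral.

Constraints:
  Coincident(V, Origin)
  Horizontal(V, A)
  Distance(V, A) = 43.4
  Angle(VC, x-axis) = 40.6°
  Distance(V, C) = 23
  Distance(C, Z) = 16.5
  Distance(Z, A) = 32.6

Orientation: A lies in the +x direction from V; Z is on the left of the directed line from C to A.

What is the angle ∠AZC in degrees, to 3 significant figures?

66.0°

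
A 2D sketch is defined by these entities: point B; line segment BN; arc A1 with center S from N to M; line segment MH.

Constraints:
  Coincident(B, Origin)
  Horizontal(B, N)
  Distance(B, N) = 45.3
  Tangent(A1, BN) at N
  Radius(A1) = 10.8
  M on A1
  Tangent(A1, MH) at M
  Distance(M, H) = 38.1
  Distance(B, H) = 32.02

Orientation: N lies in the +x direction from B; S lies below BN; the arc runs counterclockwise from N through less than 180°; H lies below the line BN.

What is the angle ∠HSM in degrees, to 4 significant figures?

74.17°

B is at the origin; BN is horizontal with |BN| = 45.3 and N on the +x side, so N = (45.30, 0.000). The tangent condition forces SN to be normal to BN, so S = N + (0, -10.8) = (45.30, -10.80). Since SM ⟂ MH (tangency), |SH| = √(10.8² + 38.1²) = 39.60 regardless of where M sits on A1. So H lies on both circle(B, 32.02) and circle(S, 39.60); the below-BN intersection is H = (10.75, -30.16). M is the foot of the tangent from H: M = (37.65, -3.176).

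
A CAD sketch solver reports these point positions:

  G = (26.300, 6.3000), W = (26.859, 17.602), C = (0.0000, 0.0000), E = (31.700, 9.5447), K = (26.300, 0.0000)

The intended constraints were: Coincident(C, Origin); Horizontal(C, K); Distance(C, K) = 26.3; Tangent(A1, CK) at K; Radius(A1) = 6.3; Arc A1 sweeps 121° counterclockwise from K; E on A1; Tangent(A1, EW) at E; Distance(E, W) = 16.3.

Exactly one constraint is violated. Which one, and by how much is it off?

Distance(E, W) = 16.3 — off by 6.90.

C = (0.00, 0.00) ✓; C.y = 0.00, K.y = 0.00 ✓; |CK| = 26.30 ✓; ∠(GK, KC) = 90.00° ✓; |GK| = 6.300 ✓; bearing(G→E) − bearing(G→K) = 121.0° ✓; |GE| = 6.300 ✓; ∠(GE, EW) = 90.00° ✓; |EW| = 9.400 ✗.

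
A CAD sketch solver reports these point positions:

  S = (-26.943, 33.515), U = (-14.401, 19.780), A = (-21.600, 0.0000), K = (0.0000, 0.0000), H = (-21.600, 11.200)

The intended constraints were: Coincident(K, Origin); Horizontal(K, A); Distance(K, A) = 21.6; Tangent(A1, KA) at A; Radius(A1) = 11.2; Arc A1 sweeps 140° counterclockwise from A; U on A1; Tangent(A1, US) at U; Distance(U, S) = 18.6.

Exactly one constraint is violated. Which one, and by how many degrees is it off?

Tangent(A1, US) at U — off by 7.60°.

K = (0.00, 0.00) ✓; K.y = 0.00, A.y = 0.00 ✓; |KA| = 21.60 ✓; ∠(HA, AK) = 90.00° ✓; |HA| = 11.20 ✓; bearing(H→U) − bearing(H→A) = 140.0° ✓; |HU| = 11.20 ✓; ∠(HU, US) = 97.60° ✗; |US| = 18.60 ✓.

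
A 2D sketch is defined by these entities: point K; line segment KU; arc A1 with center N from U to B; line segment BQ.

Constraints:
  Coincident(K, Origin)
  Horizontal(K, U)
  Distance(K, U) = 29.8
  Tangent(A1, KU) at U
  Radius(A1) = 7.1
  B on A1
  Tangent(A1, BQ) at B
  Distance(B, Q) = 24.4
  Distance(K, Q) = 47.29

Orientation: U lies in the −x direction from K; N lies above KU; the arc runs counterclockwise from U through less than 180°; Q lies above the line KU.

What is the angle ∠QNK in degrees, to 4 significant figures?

114.8°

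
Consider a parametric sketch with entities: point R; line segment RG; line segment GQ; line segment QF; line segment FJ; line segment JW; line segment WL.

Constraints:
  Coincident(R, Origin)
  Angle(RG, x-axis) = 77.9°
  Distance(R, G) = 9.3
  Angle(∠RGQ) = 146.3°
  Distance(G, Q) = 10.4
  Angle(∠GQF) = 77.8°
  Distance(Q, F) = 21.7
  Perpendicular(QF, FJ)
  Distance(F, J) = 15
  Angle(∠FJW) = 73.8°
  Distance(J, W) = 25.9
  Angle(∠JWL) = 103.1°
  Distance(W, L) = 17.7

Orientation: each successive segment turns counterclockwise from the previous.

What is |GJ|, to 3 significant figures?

20.1

∠GQF = 77.8° gives QF at -146° from the x-axis; with |QF| = 21.7, F = (-19.9, 6.69). The perpendicularity gives FJ at right angles to QF, so FJ runs at -56.2°; with |FJ| = 15.0, J = (-11.6, -5.77). Then |GJ| = |J − G| = 20.1.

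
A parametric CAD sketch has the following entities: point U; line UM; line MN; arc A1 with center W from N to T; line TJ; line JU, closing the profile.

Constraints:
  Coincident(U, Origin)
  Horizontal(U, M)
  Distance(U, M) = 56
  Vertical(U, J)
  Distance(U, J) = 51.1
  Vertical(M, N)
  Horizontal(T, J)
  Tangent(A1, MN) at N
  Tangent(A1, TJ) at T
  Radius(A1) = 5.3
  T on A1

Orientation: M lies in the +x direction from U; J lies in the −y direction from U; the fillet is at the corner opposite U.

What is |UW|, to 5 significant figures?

68.324

UJ is vertical with |UJ| = 51.1 and J on the −y side, so J = (0.0000, -51.100). The virtual corner opposite U is at (56.000, -51.100). The tangent condition forces WN to be normal to MN and the tangent condition forces WT to be normal to TJ, with radius 5.3, so the center W sits 5.3 in from both sides at W = (50.700, -45.800). Then |UW| = |W − U| = 68.324.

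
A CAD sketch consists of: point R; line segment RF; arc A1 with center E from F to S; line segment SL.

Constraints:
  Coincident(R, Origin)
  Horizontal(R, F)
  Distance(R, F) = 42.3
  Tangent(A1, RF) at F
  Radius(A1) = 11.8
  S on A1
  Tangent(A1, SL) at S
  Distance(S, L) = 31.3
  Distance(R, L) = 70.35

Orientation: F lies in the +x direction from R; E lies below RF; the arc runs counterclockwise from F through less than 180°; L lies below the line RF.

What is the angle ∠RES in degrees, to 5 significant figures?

60.993°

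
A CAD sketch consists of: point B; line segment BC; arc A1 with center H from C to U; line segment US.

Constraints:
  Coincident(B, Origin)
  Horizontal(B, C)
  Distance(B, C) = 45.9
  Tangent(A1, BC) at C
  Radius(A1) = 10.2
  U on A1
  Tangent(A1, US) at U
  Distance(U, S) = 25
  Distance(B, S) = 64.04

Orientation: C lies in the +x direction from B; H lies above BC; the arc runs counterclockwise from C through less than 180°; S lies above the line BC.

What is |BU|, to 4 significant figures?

57.19

B is at the origin; BC is horizontal with |BC| = 45.9 and C on the +x side, so C = (45.90, 0.000). The tangent condition forces HC to be normal to BC, so H = C + (0, 10.2) = (45.90, 10.20). Since HU ⟂ US (tangency), |HS| = √(10.2² + 25.0²) = 27.00 regardless of where U sits on A1. So S lies on both circle(B, 64.04) and circle(H, 27.00); the above-BC intersection is S = (52.75, 36.32). U is the foot of the tangent from S: U = (56.01, 11.53).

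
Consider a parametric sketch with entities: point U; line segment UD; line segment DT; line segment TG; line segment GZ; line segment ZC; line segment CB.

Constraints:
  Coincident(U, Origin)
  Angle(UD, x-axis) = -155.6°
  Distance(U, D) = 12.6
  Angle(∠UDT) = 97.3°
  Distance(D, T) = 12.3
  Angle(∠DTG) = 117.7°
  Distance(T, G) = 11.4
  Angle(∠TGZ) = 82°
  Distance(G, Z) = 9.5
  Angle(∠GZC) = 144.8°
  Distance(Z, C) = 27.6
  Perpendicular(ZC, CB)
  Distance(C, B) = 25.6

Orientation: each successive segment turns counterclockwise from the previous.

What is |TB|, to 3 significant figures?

30.0

∠GZC = 144.8° gives ZC at 123° from the x-axis; with |ZC| = 27.6, C = (-11.1, 13.7). ZC ⟂ CB, so CB runs at -147°; with |CB| = 25.6, B = (-32.7, -0.109). Then |TB| = |B − T| = 30.0.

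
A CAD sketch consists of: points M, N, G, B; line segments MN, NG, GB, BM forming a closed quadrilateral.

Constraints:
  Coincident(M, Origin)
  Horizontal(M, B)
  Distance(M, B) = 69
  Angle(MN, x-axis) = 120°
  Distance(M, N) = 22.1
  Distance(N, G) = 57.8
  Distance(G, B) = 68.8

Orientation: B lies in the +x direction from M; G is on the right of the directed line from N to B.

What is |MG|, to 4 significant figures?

36.14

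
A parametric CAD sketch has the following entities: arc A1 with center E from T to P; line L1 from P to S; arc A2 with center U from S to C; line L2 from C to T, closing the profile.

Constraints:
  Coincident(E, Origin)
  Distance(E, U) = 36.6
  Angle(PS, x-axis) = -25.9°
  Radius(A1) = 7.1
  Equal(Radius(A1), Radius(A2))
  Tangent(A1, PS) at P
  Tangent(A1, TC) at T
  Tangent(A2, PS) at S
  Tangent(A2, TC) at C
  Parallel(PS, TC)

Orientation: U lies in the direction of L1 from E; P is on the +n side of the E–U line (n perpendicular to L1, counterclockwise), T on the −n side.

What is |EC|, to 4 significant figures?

37.28

The slot axis is L1's direction at -25.9°, so u = (cos -25.9°, sin -25.9°) = (0.8996, -0.4368) and n = (−sin -25.9°, cos -25.9°) = (0.4368, 0.8996). E is at the origin and U lies 36.6 along u from E, so U = 36.6·u = (32.92, -15.99). Tangency of A1 to both parallel lines with radius 7.1 puts P and T at E ± 7.1·n: P = (3.101, 6.387), T = (-3.101, -6.387). Equal radii place S and C the same way about U: S = U + 7.1·n = (36.03, -9.600), C = U − 7.1·n = (29.82, -22.37). Then |EC| = |C − E| = 37.28.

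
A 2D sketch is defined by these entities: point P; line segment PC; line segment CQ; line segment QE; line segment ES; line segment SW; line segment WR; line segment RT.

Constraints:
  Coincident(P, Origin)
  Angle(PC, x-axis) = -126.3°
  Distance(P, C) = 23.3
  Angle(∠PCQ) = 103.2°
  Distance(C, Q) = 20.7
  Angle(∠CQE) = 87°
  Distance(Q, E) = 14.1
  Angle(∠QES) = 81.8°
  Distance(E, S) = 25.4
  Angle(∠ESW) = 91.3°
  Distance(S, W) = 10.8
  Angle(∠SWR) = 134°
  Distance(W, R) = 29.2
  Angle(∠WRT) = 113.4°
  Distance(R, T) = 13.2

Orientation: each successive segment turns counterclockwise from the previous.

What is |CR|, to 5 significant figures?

27.632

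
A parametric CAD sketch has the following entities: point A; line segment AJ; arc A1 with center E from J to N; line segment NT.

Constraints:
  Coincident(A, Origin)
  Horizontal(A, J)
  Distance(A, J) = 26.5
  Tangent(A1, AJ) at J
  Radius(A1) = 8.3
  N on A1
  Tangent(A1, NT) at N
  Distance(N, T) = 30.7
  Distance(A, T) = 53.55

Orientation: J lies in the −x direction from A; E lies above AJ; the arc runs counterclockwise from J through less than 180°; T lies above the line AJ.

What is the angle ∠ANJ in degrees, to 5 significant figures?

83.556°

Checks: ∠(EJ, JA) = 90.00° ✓; |EN| = 8.300 ✓; ∠(EN, NT) = 90.00° ✓; |NT| = 30.70 ✓; |AT| = 53.55 ✓.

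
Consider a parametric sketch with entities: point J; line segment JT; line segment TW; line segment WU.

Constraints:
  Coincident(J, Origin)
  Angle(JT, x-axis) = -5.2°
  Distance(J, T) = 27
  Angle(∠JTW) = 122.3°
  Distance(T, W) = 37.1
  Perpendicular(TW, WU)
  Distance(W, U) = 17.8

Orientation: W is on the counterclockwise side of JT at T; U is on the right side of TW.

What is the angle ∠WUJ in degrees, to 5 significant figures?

51.749°

∠JTW = 122.3°, so TW runs at -5.2° + (180° − 122.3°) = 52.500° from the x-axis; with |TW| = 37.1, W = T + 37.1·(cos 52.500°, sin 52.500°) = (49.474, 26.986). The perpendicularity gives WU at right angles to TW; with |WU| = 17.8 on the right of TW, U = W + 17.8·(0.79335, -0.60876) = (63.596, 16.150). Then cos ∠WUJ = UW·UJ / (|UW||UJ|), giving 51.749°.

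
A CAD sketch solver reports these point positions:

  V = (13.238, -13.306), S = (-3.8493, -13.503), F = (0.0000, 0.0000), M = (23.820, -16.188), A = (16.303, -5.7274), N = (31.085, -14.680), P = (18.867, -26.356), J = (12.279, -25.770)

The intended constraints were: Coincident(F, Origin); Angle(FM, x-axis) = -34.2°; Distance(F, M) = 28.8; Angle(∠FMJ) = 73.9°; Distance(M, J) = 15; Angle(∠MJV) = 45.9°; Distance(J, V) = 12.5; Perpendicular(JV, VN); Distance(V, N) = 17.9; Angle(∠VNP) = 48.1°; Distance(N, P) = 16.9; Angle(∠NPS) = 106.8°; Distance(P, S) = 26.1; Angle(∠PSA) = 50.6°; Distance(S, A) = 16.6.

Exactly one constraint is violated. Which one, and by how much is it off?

Distance(S, A) = 16.6 — off by 5.00.

F = (0.00, 0.00) ✓; FM at -34.20° ✓; |FM| = 28.80 ✓; ∠FMJ = 73.90° ✓; |MJ| = 15.00 ✓; ∠MJV = 45.90° ✓; |JV| = 12.50 ✓; ∠(JV, VN) = 90.00° ✓; |VN| = 17.90 ✓; ∠VNP = 48.10° ✓; |NP| = 16.90 ✓; ∠NPS = 106.8° ✓; |PS| = 26.10 ✓; ∠PSA = 50.60° ✓; |SA| = 21.60 ✗.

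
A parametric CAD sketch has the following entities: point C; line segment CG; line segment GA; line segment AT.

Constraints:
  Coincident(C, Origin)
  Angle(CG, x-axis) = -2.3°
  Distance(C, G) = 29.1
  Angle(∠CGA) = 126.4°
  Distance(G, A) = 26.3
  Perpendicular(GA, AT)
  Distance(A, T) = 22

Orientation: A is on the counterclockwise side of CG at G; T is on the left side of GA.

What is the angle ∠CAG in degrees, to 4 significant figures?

28.26°

C is at the origin; CG runs at -2.3° with length 29.1, so G = 29.1·(cos -2.3°, sin -2.3°) = (29.08, -1.168). ∠CGA = 126.4°, so GA runs at -2.3° + (180° − 126.4°) = 51.30° from the x-axis; with |GA| = 26.3, A = G + 26.3·(cos 51.30°, sin 51.30°) = (45.52, 19.36). Then cos ∠CAG = AC·AG / (|AC||AG|), giving 28.26°.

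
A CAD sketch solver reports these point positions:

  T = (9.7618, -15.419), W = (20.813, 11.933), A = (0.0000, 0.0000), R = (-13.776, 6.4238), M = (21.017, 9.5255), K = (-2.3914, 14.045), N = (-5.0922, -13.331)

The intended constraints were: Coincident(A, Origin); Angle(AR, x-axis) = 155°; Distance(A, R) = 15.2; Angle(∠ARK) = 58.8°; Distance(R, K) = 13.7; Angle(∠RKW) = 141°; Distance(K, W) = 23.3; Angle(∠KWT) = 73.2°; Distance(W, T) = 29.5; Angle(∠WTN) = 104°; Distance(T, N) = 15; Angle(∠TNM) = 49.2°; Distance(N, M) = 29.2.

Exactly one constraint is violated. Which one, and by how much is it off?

Distance(N, M) = 29.2 — off by 5.50.

A = (0.00, 0.00) ✓; AR at 155.0° ✓; |AR| = 15.20 ✓; ∠ARK = 58.80° ✓; |RK| = 13.70 ✓; ∠RKW = 141.0° ✓; |KW| = 23.30 ✓; ∠KWT = 73.20° ✓; |WT| = 29.50 ✓; ∠WTN = 104.0° ✓; |TN| = 15.00 ✓; ∠TNM = 49.20° ✓; |NM| = 34.70 ✗.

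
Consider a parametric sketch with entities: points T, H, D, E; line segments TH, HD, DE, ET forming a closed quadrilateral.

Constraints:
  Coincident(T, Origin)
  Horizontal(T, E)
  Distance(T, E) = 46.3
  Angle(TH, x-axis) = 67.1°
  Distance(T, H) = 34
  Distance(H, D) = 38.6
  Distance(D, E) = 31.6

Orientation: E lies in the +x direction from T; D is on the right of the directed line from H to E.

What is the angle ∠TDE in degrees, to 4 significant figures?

141.9°

Checks: |TE| = 46.30 ✓; |TH| = 34.00 ✓; |HD| = 38.60 ✓; |DE| = 31.60 ✓.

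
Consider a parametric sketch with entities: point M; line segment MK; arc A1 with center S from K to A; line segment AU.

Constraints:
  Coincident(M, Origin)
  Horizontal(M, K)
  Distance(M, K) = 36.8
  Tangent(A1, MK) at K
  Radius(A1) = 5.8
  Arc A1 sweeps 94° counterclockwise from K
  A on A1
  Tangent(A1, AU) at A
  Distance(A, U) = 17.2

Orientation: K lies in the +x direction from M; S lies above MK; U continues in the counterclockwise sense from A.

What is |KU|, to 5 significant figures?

23.809

M is at the origin; MK is horizontal with |MK| = 36.8 and K on the +x side, so K = (36.800, 0.0000). Tangency of A1 to MK means the radius SK is perpendicular to MK, so S = K + (0, 5.8) = (36.800, 5.8000). On A1, K sits at bearing -90° from S; a 94° counterclockwise sweep puts A at bearing 4°, so A = S + 5.8·(cos 4°, sin 4°) = (42.586, 6.2046). The tangent condition forces SA to be normal to AU, so AU runs along (−sin 4°, cos 4°); with |AU| = 17.2, U = (41.386, 23.363). Then |KU| = |U − K| = 23.809.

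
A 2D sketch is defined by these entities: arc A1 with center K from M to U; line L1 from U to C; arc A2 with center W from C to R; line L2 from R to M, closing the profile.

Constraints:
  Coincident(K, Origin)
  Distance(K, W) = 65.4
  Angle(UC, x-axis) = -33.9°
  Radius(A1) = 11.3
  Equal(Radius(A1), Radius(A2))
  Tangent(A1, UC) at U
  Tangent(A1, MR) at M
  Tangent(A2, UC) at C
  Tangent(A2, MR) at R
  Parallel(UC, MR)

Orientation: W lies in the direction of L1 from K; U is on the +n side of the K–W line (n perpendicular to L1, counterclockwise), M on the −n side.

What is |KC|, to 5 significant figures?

66.369

The slot axis is L1's direction at -33.9°, so u = (cos -33.9°, sin -33.9°) = (0.83001, -0.55775) and n = (−sin -33.9°, cos -33.9°) = (0.55775, 0.83001). K is at the origin and W lies 65.4 along u from K, so W = 65.4·u = (54.283, -36.477). Tangency of A1 to both parallel lines with radius 11.3 puts U and M at K ± 11.3·n: U = (6.3025, 9.3791), M = (-6.3025, -9.3791). Equal radii place C and R the same way about W: C = W + 11.3·n = (60.585, -27.097), R = W − 11.3·n = (47.980, -45.856). Then |KC| = |C − K| = 66.369.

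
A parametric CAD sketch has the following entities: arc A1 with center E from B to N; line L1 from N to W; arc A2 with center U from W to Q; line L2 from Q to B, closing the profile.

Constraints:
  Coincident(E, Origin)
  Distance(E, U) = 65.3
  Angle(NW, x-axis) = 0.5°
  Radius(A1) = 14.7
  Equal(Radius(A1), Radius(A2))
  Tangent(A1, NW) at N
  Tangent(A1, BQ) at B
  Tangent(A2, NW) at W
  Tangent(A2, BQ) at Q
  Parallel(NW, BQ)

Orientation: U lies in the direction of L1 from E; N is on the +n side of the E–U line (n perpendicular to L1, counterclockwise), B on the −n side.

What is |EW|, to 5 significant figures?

66.934

Tangency of A1 to both parallel lines with radius 14.7 puts N and B at E ± 14.7·n: N = (-0.12828, 14.699), B = (0.12828, -14.699). Equal radii place W and Q the same way about U: W = U + 14.7·n = (65.169, 15.269), Q = U − 14.7·n = (65.426, -14.130). Then |EW| = |W − E| = 66.934.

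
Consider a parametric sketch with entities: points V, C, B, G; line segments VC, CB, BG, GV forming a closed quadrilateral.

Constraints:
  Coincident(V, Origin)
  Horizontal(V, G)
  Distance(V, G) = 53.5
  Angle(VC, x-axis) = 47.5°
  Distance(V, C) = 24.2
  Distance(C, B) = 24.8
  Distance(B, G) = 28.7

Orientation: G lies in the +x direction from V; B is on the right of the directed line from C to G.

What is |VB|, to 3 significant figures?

25.8

Checks: |CB| = 24.80 ✓; |BG| = 28.70 ✓.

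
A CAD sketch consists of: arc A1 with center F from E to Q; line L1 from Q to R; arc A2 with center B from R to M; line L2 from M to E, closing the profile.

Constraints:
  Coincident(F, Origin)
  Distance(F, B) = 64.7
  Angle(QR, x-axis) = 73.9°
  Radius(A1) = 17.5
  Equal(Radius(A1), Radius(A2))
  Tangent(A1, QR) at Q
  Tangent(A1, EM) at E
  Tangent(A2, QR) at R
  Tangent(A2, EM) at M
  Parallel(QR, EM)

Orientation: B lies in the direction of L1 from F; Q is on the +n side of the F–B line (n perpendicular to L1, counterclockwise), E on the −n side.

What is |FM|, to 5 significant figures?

67.025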